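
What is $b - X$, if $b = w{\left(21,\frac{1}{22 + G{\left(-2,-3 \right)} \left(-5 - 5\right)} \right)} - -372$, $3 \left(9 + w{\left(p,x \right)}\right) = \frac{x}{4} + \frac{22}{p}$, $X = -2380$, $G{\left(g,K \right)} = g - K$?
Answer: $\frac{2765303}{1008} \approx 2743.4$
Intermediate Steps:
$w{\left(p,x \right)} = -9 + \frac{x}{12} + \frac{22}{3 p}$ ($w{\left(p,x \right)} = -9 + \frac{\frac{x}{4} + \frac{22}{p}}{3} = -9 + \frac{\frac{22}{p} + \frac{x}{4}}{3} = -9 + \left(\frac{x}{12} + \frac{22}{3 p}\right) = -9 + \frac{x}{12} + \frac{22}{3 p}$)
$b = \frac{366263}{1008}$ ($b = \frac{88 + 21 \left(-108 + \frac{1}{22 + \left(-2 - -3\right) \left(-5 - 5\right)}\right)}{12 \cdot 21} - -372 = \frac{1}{12} \cdot \frac{1}{21} \left(88 + 21 \left(-108 + \frac{1}{22 + \left(-2 + 3\right) \left(-10\right)}\right)\right) + 372 = \frac{1}{12} \cdot \frac{1}{21} \left(88 + 21 \left(-108 + \frac{1}{22 + 1 \left(-10\right)}\right)\right) + 372 = \frac{1}{12} \cdot \frac{1}{21} \left(88 + 21 \left(-108 + \frac{1}{22 - 10}\right)\right) + 372 = \frac{1}{12} \cdot \frac{1}{21} \left(88 + 21 \left(-108 + \frac{1}{12}\right)\right) + 372 = \frac{1}{12} \cdot \frac{1}{21} \left(88 + 21 \left(- \frac{1295}{12}\right)\right) + 372 = \frac{1}{12} \cdot \frac{1}{21} \left(88 - \frac{9065}{4}\right) + 372 = \frac{1}{12} \cdot \frac{1}{21} \left(- \frac{8713}{4}\right) + 372 = - \frac{8713}{1008} + 372 = \frac{366263}{1008} \approx 363.36$)
$b - X = \frac{366263}{1008} - -2380 = \frac{366263}{1008} + 2380 = \frac{2765303}{1008}$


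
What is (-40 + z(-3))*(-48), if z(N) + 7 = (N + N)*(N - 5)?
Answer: -48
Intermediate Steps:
z(N) = -7 + 2*N*(-5 + N) (z(N) = -7 + (N + N)*(N - 5) = -7 + (2*N)*(-5 + N) = -7 + 2*N*(-5 + N))
(-40 + z(-3))*(-48) = (-40 + (-7 - 10*(-3) + 2*(-3)**2))*(-48) = (-40 + (-7 + 30 + 2*9))*(-48) = (-40 + (-7 + 30 + 18))*(-48) = (-40 + 41)*(-48) = 1*(-48) = -48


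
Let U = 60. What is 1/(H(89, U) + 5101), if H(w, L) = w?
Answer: 1/5190 ≈ 0.00019268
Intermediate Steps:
1/(H(89, U) + 5101) = 1/(89 + 5101) = 1/5190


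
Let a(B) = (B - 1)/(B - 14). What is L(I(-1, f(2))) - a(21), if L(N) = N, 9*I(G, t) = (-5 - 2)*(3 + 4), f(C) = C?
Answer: -523/63 ≈ -8.3016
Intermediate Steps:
I(G, t) = -49/9 (I(G, t) = ((-5 - 2)*(3 + 4))/9 = (-7*7)/9 = (⅑)*(-49) = -49/9)
a(B) = (-1 + B)/(-14 + B)
L(I(-1, f(2))) - a(21) = -49/9 - (-1 + 21)/(-14 + 21) = -49/9 - 20/7 = -523/63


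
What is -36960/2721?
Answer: -12320/907 ≈ -13.583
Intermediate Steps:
-36960/2721 = -140*88/907 = -12320/907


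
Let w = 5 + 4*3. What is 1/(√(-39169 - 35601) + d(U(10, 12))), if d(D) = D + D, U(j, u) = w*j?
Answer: 34/19037 - I*√74770/190370 ≈ 0.001786 - 0.0014364*I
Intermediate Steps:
w = 17 (w = 5 + 12 = 17)
U(j, u) = 17*j
d(D) = 2*D
1/(√(-39169 - 35601) + d(U(10, 12))) = 1/(√(-39169 - 35601) + 2*(17*10)) = 1/(√(-74770) + 2*170) = 1/(I*√74770 + 340) = 1/(340 + I*√74770)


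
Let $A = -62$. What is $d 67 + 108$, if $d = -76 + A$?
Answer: $-9138$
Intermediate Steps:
$d = -138$ ($d = -76 - 62 = -138$)
$d 67 + 108 = \left(-138\right) 67 + 108 = -9246 + 108 = -9138$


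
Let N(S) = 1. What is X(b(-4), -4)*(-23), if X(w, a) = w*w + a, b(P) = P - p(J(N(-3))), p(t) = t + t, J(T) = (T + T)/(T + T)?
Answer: -736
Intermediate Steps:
J(T) = 1 (J(T) = (2*T)/((2*T)) = (2*T)*(1/(2*T)) = 1)
p(t) = 2*t
b(P) = -2 + P (b(P) = P - 2 = -2 + P)
X(w, a) = a + w**2 (X(w, a) = w**2 + a = a + w**2)
X(b(-4), -4)*(-23) = (-4 + (-2 - 4)**2)*(-23) = (-4 + (-6)**2)*(-23) = (-4 + 36)*(-23) = 32*(-23) = -736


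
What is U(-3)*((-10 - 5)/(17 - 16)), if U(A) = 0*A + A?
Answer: 45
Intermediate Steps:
U(A) = A (U(A) = 0 + A = A)
U(-3)*((-10 - 5)/(17 - 16)) = -3*(-10 - 5)/(17 - 16) = -(-45)/1 = -(-45) = -3*(-15) = 45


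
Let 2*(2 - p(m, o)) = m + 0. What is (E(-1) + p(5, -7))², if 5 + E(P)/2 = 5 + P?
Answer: 25/4 ≈ 6.2500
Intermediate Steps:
p(m, o) = 2 - m/2 (p(m, o) = 2 - (m + 0)/2 = 2 - m/2)
E(P) = 2*P (E(P) = -10 + 2*(5 + P) = -10 + (10 + 2*P) = 2*P)
(E(-1) + p(5, -7))² = (2*(-1) + (2 - ½*5))² = (-2 + (2 - 5/2))² = (-2 - ½)² = (-5/2)² = 25/4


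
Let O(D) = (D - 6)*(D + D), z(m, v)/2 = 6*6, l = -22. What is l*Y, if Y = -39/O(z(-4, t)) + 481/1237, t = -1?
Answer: -1507727/178128 ≈ -8.4643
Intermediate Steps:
z(m, v) = 72 (z(m, v) = 2*(6*6) = 2*36 = 72)
O(D) = 2*D*(-6 + D) (O(D) = (-6 + D)*(2*D) = 2*D*(-6 + D))
Y = 1507727/3918816 (Y = -39*1/(144*(-6 + 72)) + 481/1237 = -39/(2*72*66) + 481*(1/1237) = -39/9504 + 481/1237 = -39*1/9504 + 481/1237 = -13/3168 + 481/1237 = 1507727/3918816 ≈ 0.38474)
l*Y = -22*1507727/3918816 = -1507727/178128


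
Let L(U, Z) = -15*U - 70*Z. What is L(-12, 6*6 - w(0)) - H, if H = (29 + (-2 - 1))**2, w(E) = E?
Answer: -3016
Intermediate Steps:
L(U, Z) = -70*Z - 15*U
H = 676 (H = (29 - 3)**2 = 26**2 = 676)
L(-12, 6*6 - w(0)) - H = (-70*(6*6 - 1*0) - 15*(-12)) - 1*676 = (-70*(36 + 0) + 180) - 676 = (-70*36 + 180) - 676 = (-2520 + 180) - 676 = -2340 - 676 = -3016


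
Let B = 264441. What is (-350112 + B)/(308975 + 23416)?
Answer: -28557/110797 ≈ -0.25774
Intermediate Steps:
(-350112 + B)/(308975 + 23416) = (-350112 + 264441)/(308975 + 23416) = -85671/332391 = -85671*1/332391 = -28557/110797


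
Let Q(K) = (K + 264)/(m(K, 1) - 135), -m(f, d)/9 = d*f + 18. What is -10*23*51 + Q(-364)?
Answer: -34943770/2979 ≈ -11730.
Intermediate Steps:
m(f, d) = -162 - 9*d*f (m(f, d) = -9*(d*f + 18) = -9*(18 + d*f) = -162 - 9*d*f)
Q(K) = (264 + K)/(-297 - 9*K) (Q(K) = (K + 264)/((-162 - 9*1*K) - 135) = (264 + K)/((-162 - 9*K) - 135) = (264 + K)/(-297 - 9*K))
-10*23*51 + Q(-364) = -10*23*51 + (-264 - 1*(-364))/(9*(33 - 364)) = -230*51 + (⅑)*(-264 + 364)/(-331) = -11730 + (⅑)*(-1/331)*100 = -11730 - 100/2979 = -34943770/2979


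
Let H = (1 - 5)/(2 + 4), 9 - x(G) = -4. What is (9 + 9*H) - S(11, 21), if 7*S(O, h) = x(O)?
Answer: 8/7 ≈ 1.1429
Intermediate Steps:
x(G) = 13 (x(G) = 9 - 1*(-4) = 9 + 4 = 13)
H = -⅔ (H = -4/6 = -4*⅙ = -⅔ ≈ -0.66667)
S(O, h) = 13/7 (S(O, h) = (⅐)*13 = 13/7)
(9 + 9*H) - S(11, 21) = (9 + 9*(-⅔)) - 1*13/7 = (9 - 6) - 13/7 = 3 - 13/7 = 8/7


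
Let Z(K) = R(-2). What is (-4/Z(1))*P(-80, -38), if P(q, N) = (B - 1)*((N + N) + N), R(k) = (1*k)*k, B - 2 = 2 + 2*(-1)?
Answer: 114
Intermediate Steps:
B = 2 (B = 2 + (2 + 2*(-1)) = 2 + (2 - 2) = 2 + 0 = 2)
R(k) = k² (R(k) = k*k = k²)
Z(K) = 4 (Z(K) = (-2)² = 4)
P(q, N) = 3*N (P(q, N) = (2 - 1)*((N + N) + N) = 1*(2*N + N) = 1*(3*N) = 3*N)
(-4/Z(1))*P(-80, -38) = (-4/4)*(3*(-38)) = -4*¼*(-114) = -1*(-114) = 114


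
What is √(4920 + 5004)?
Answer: 2*√2481 ≈ 99.619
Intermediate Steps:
√(4920 + 5004) = √9924 = 2*√2481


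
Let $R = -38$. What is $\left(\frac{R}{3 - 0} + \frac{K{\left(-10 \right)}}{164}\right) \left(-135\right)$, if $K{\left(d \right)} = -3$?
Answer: $\frac{280845}{164} \approx 1712.5$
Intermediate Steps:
$\left(\frac{R}{3 - 0} + \frac{K{\left(-10 \right)}}{164}\right) \left(-135\right) = \left(- \frac{38}{3 - 0} - \frac{3}{164}\right) \left(-135\right) = \left(- \frac{38}{3 + 0} - \frac{3}{164}\right) \left(-135\right) = \left(- \frac{38}{3} - \frac{3}{164}\right) \left(-135\right) = \left(- \frac{6241}{492}\right) \left(-135\right) = \frac{280845}{164}$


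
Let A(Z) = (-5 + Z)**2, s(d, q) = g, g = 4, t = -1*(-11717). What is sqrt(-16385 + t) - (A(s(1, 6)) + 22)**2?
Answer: -529 + 2*I*sqrt(1167) ≈ -529.0 + 68.323*I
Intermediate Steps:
t = 11717
s(d, q) = 4
sqrt(-16385 + t) - (A(s(1, 6)) + 22)**2 = sqrt(-16385 + 11717) - ((-5 + 4)**2 + 22)**2 = sqrt(-4668) - ((-1)**2 + 22)**2 = 2*I*sqrt(1167) - (1 + 22)**2 = 2*I*sqrt(1167) - 1*23**2 = 2*I*sqrt(1167) - 1*529 = 2*I*sqrt(1167) - 529 = -529 + 2*I*sqrt(1167)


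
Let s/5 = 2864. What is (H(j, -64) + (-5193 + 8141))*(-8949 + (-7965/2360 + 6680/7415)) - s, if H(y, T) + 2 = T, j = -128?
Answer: -153119562689/5932 ≈ -2.5812e+7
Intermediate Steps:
H(y, T) = -2 + T
s = 14320 (s = 5*2864 = 14320)
(H(j, -64) + (-5193 + 8141))*(-8949 + (-7965/2360 + 6680/7415)) - s = ((-2 - 64) + (-5193 + 8141))*(-8949 + (-7965/2360 + 6680/7415)) - 1*14320 = (-66 + 2948)*(-8949 + (-7965*1/2360 + 6680*(1/7415))) - 14320 = 2882*(-8949 + (-27/8 + 1336/1483)) - 14320 = 2882*(-8949 - 29353/11864) - 14320 = 2882*(-106200289/11864) - 14320 = -153034616449/5932 - 14320 = -153119562689/5932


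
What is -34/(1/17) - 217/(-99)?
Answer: -57005/99 ≈ -575.81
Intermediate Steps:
-34/(1/17) - 217/(-99) = -34/1/17 - 217*(-1/99) = -34*17 + 217/99 = -578 + 217/99 = -57005/99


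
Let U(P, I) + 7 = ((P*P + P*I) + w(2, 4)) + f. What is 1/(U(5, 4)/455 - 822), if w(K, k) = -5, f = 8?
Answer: -455/373969 ≈ -0.0012167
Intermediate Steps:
U(P, I) = -4 + P² + I*P (U(P, I) = -7 + (((P*P + P*I) - 5) + 8) = -7 + (((P² + I*P) - 5) + 8) = -7 + ((-5 + P² + I*P) + 8) = -7 + (3 + P² + I*P) = -4 + P² + I*P)
1/(U(5, 4)/455 - 822) = 1/((-4 + 5² + 4*5)/455 - 822) = 1/((-4 + 25 + 20)*(1/455) - 822) = 1/(41*(1/455) - 822) = 1/(41/455 - 822) = 1/(-373969/455) = -455/373969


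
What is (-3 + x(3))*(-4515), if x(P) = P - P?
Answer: 13545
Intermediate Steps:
x(P) = 0
(-3 + x(3))*(-4515) = (-3 + 0)*(-4515) = -3*(-4515) = 13545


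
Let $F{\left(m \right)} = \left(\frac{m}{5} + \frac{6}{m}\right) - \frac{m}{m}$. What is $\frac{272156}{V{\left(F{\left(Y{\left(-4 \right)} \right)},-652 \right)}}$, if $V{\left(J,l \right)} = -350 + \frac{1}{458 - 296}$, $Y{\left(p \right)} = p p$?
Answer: $- \frac{44089272}{56699} \approx -777.6$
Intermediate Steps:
$Y{\left(p \right)} = p^{2}$
$F{\left(m \right)} = -1 + \frac{6}{m} + \frac{m}{5}$ ($F{\left(m \right)} = \left(m \frac{1}{5} + \frac{6}{m}\right) - 1 = \left(\frac{m}{5} + \frac{6}{m}\right) - 1 = \left(\frac{6}{m} + \frac{m}{5}\right) - 1 = -1 + \frac{6}{m} + \frac{m}{5}$)
$V{\left(J,l \right)} = - \frac{56699}{162}$ ($V{\left(J,l \right)} = -350 + \frac{1}{162} = - \frac{56699}{162}$)
$\frac{272156}{V{\left(F{\left(Y{\left(-4 \right)} \right)},-652 \right)}} = \frac{272156}{- \frac{56699}{162}} = 272156 \left(- \frac{162}{56699}\right) = - \frac{44089272}{56699}$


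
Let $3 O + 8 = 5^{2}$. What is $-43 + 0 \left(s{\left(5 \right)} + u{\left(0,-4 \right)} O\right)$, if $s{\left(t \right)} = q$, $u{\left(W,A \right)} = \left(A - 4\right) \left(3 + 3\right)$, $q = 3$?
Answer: $-43$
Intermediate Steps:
$u{\left(W,A \right)} = -24 + 6 A$ ($u{\left(W,A \right)} = \left(-4 + A\right) 6 = -24 + 6 A$)
$s{\left(t \right)} = 3$
$O = \frac{17}{3}$ ($O = - \frac{8}{3} + \frac{5^{2}}{3} = - \frac{8}{3} + \frac{1}{3} \cdot 25 = - \frac{8}{3} + \frac{25}{3} = \frac{17}{3} \approx 5.6667$)
$-43 + 0 \left(s{\left(5 \right)} + u{\left(0,-4 \right)} O\right) = -43 + 0 \left(3 + \left(-24 + 6 \left(-4\right)\right) \frac{17}{3}\right) = -43 + 0 \left(3 + \left(-24 - 24\right) \frac{17}{3}\right) = -43 + 0 \left(3 - 272\right) = -43 + 0 \left(-269\right) = -43 + 0 = -43$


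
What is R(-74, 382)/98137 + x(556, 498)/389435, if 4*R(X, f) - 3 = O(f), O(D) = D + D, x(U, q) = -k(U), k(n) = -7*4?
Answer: 23822153/11759379260 ≈ 0.0020258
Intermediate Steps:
k(n) = -28
x(U, q) = 28 (x(U, q) = -1*(-28) = 28)
O(D) = 2*D
R(X, f) = ¾ + f/2 (R(X, f) = ¾ + (2*f)/4 = ¾ + f/2)
R(-74, 382)/98137 + x(556, 498)/389435 = (¾ + (½)*382)/98137 + 28/389435 = (¾ + 191)*(1/98137) + 28*(1/389435) = (767/4)*(1/98137) + 28/389435 = 59/30196 + 28/389435 = 23822153/11759379260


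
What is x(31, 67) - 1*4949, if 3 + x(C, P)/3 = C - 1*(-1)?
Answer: -4862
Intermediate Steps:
x(C, P) = -6 + 3*C (x(C, P) = -9 + 3*(C - 1*(-1)) = -9 + 3*(C + 1) = -9 + 3*(1 + C) = -9 + (3 + 3*C) = -6 + 3*C)
x(31, 67) - 1*4949 = (-6 + 3*31) - 1*4949 = (-6 + 93) - 4949 = 87 - 4949 = -4862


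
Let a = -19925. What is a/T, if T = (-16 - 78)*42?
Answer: 19925/3948 ≈ 5.0469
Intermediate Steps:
T = -3948 (T = -94*42 = -3948)
a/T = -19925/(-3948) = -19925*(-1/3948) = 19925/3948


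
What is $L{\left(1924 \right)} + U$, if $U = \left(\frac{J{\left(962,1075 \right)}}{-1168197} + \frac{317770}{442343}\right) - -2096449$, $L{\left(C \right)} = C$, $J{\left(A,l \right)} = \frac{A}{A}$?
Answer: $\frac{1084321536810034330}{516743765571} \approx 2.0984 \cdot 10^{6}$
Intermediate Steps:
$J{\left(A,l \right)} = 1$
$U = \frac{1083327321805075726}{516743765571}$ ($U = \left(1 \frac{1}{-1168197} + \frac{317770}{442343}\right) - -2096449 = \left(1 \left(- \frac{1}{1168197}\right) + 317770 \cdot \frac{1}{442343}\right) + 2096449 = \left(- \frac{1}{1168197} + \frac{317770}{442343}\right) + 2096449 = \frac{371217518347}{516743765571} + 2096449 = \frac{1083327321805075726}{516743765571} \approx 2.0965 \cdot 10^{6}$)
$L{\left(1924 \right)} + U = 1924 + \frac{1083327321805075726}{516743765571} = \frac{1084321536810034330}{516743765571}$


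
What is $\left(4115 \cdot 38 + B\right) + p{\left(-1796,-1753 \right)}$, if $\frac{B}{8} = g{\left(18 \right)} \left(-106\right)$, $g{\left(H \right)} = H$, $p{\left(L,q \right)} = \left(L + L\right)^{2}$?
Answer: $13043570$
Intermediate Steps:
$p{\left(L,q \right)} = 4 L^{2}$ ($p{\left(L,q \right)} = \left(2 L\right)^{2} = 4 L^{2}$)
$B = -15264$ ($B = 8 \cdot 18 \left(-106\right) = 8 \left(-1908\right) = -15264$)
$\left(4115 \cdot 38 + B\right) + p{\left(-1796,-1753 \right)} = \left(4115 \cdot 38 - 15264\right) + 4 \left(-1796\right)^{2} = \left(156370 - 15264\right) + 4 \cdot 3225616 = 141106 + 12902464 = 13043570$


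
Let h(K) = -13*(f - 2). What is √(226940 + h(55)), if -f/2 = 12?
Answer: √227278 ≈ 476.74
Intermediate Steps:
f = -24 (f = -2*12 = -24)
h(K) = 338 (h(K) = -13*(-24 - 2) = -13*(-26) = 338)
√(226940 + h(55)) = √(226940 + 338) = √227278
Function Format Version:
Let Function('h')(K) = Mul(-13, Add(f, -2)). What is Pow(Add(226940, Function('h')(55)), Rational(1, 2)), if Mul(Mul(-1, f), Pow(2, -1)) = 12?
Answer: Pow(227278, Rational(1, 2)) ≈ 476.74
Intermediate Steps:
f = -24 (f = Mul(-2, 12) = -24)
Function('h')(K) = 338 (Function('h')(K) = Mul(-13, Add(-24, -2)) = Mul(-13, -26) = 338)
Pow(Add(226940, Function('h')(55)), Rational(1, 2)) = Pow(Add(226940, 338), Rational(1, 2)) = Pow(227278, Rational(1, 2))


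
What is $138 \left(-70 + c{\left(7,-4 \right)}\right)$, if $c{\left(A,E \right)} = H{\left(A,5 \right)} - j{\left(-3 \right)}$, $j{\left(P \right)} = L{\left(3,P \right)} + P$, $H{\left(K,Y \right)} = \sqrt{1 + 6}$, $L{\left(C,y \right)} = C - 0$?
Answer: $-9660 + 138 \sqrt{7} \approx -9294.9$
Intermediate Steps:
$L{\left(C,y \right)} = C$ ($L{\left(C,y \right)} = C + 0 = C$)
$H{\left(K,Y \right)} = \sqrt{7}$
$j{\left(P \right)} = 3 + P$
$c{\left(A,E \right)} = \sqrt{7}$ ($c{\left(A,E \right)} = \sqrt{7} - \left(3 - 3\right) = \sqrt{7} - 0 = \sqrt{7} + 0 = \sqrt{7}$)
$138 \left(-70 + c{\left(7,-4 \right)}\right) = 138 \left(-70 + \sqrt{7}\right) = -9660 + 138 \sqrt{7}$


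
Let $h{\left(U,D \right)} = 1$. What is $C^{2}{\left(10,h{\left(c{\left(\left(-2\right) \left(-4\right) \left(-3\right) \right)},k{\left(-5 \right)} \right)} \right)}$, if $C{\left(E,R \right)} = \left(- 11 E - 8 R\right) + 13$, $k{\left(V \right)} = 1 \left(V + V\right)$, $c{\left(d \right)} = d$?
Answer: $11025$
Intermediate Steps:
$k{\left(V \right)} = 2 V$ ($k{\left(V \right)} = 1 \cdot 2 V = 2 V$)
$C{\left(E,R \right)} = 13 - 11 E - 8 R$
$C^{2}{\left(10,h{\left(c{\left(\left(-2\right) \left(-4\right) \left(-3\right) \right)},k{\left(-5 \right)} \right)} \right)} = \left(13 - 110 - 8\right)^{2} = \left(-105\right)^{2} = 11025$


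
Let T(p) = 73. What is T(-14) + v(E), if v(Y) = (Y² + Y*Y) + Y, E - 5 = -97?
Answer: 16909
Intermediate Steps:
E = -92 (E = 5 - 97 = -92)
v(Y) = Y + 2*Y² (v(Y) = (Y² + Y²) + Y = 2*Y² + Y = Y + 2*Y²)
T(-14) + v(E) = 73 - 92*(1 + 2*(-92)) = 73 - 92*(1 - 184) = 73 - 92*(-183) = 73 + 16836 = 16909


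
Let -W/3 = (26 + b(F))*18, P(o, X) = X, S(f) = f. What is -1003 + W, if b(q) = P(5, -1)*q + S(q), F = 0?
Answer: -2407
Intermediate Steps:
b(q) = 0 (b(q) = -q + q = 0)
W = -1404 (W = -3*(26 + 0)*18 = -78*18 = -3*468 = -1404)
-1003 + W = -1003 - 1404 = -2407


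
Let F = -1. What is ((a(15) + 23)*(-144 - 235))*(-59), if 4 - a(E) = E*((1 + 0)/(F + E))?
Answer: 8117043/14 ≈ 5.7979e+5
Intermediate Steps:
a(E) = 4 - E/(-1 + E) (a(E) = 4 - E*(1 + 0)/(-1 + E) = 4 - E*1/(-1 + E) = 4 - E/(-1 + E))
((a(15) + 23)*(-144 - 235))*(-59) = (((-4 + 3*15)/(-1 + 15) + 23)*(-144 - 235))*(-59) = (((-4 + 45)/14 + 23)*(-379))*(-59) = (((1/14)*41 + 23)*(-379))*(-59) = ((41/14 + 23)*(-379))*(-59) = ((363/14)*(-379))*(-59) = -137577/14*(-59) = 8117043/14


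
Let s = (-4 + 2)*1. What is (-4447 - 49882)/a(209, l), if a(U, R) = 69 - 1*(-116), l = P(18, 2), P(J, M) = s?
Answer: -54329/185 ≈ -293.67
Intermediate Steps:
s = -2 (s = -2*1 = -2)
P(J, M) = -2
l = -2
a(U, R) = 185 (a(U, R) = 69 + 116 = 185)
(-4447 - 49882)/a(209, l) = (-4447 - 49882)/185 = -54329*1/185 = -54329/185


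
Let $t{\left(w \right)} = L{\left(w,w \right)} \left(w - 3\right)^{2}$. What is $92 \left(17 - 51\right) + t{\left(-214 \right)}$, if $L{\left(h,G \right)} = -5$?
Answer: $-238573$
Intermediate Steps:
$t{\left(w \right)} = - 5 \left(-3 + w\right)^{2}$ ($t{\left(w \right)} = - 5 \left(w - 3\right)^{2} = - 5 \left(-3 + w\right)^{2}$)
$92 \left(17 - 51\right) + t{\left(-214 \right)} = 92 \left(17 - 51\right) - 5 \left(-3 - 214\right)^{2} = 92 \left(-34\right) - 5 \left(-217\right)^{2} = -3128 - 235445 = -238573$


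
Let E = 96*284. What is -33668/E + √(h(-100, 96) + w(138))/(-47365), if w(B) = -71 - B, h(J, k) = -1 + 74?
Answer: -8417/6816 - 2*I*√34/47365 ≈ -1.2349 - 0.00024621*I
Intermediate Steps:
E = 27264
h(J, k) = 73
-33668/E + √(h(-100, 96) + w(138))/(-47365) = -33668/27264 + √(73 + (-71 - 1*138))/(-47365) = -33668*1/27264 + √(73 + (-71 - 138))*(-1/47365) = -8417/6816 + √(73 - 209)*(-1/47365) = -8417/6816 + √(-136)*(-1/47365) = -8417/6816 + (2*I*√34)*(-1/47365) = -8417/6816 - 2*I*√34/47365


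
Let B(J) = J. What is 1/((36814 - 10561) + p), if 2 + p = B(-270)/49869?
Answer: 1847/48485587 ≈ 3.8094e-5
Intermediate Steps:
p = -3704/1847 (p = -2 - 270/49869 = -2 - 270*1/49869 = -2 - 10/1847 = -3704/1847 ≈ -2.0054)
1/((36814 - 10561) + p) = 1/((36814 - 10561) - 3704/1847) = 1/(26253 - 3704/1847) = 1/(48485587/1847) = 1847/48485587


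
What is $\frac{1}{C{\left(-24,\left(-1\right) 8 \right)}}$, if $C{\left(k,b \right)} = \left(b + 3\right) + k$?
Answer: $- \frac{1}{29} \approx -0.034483$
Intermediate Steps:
$C{\left(k,b \right)} = 3 + b + k$ ($C{\left(k,b \right)} = \left(3 + b\right) + k = 3 + b + k$)
$\frac{1}{C{\left(-24,\left(-1\right) 8 \right)}} = \frac{1}{3 - 8 - 24} = \frac{1}{-29} = - \frac{1}{29}$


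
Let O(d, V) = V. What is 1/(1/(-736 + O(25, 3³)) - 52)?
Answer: -709/36869 ≈ -0.019230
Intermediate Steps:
1/(1/(-736 + O(25, 3³)) - 52) = 1/(1/(-736 + 3³) - 52) = 1/(1/(-736 + 27) - 52) = 1/(1/(-709) - 52) = 1/(-1/709 - 52) = 1/(-36869/709) = -709/36869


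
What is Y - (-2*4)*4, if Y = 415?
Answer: 447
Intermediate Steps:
Y - (-2*4)*4 = 415 - (-2*4)*4 = 415 - (-8)*4 = 415 - 1*(-32) = 415 + 32 = 447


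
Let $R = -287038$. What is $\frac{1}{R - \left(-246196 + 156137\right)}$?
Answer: $- \frac{1}{196979} \approx -5.0767 \cdot 10^{-6}$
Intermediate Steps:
$\frac{1}{R - \left(-246196 + 156137\right)} = \frac{1}{-287038 - \left(-246196 + 156137\right)} = \frac{1}{-287038 - -90059} = \frac{1}{-287038 + 90059} = \frac{1}{-196979} = - \frac{1}{196979}$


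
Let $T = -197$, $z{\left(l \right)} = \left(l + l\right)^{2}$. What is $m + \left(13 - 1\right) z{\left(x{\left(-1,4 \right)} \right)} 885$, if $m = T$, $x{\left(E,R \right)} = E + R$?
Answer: $382123$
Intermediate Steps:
$z{\left(l \right)} = 4 l^{2}$ ($z{\left(l \right)} = \left(2 l\right)^{2} = 4 l^{2}$)
$m = -197$
$m + \left(13 - 1\right) z{\left(x{\left(-1,4 \right)} \right)} 885 = -197 + \left(13 - 1\right) 4 \left(-1 + 4\right)^{2} \cdot 885 = -197 + \left(13 - 1\right) 4 \cdot 3^{2} \cdot 885 = -197 + 12 \cdot 4 \cdot 9 \cdot 885 = -197 + 12 \cdot 36 \cdot 885 = -197 + 432 \cdot 885 = -197 + 382320 = 382123$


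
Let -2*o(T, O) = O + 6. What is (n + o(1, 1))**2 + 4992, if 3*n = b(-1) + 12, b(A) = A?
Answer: 179713/36 ≈ 4992.0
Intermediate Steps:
o(T, O) = -3 - O/2 (o(T, O) = -(O + 6)/2 = -(6 + O)/2 = -3 - O/2)
n = 11/3 (n = (-1 + 12)/3 = (1/3)*11 = 11/3 ≈ 3.6667)
(n + o(1, 1))**2 + 4992 = (11/3 + (-3 - 1/2*1))**2 + 4992 = (11/3 + (-3 - 1/2))**2 + 4992 = (11/3 - 7/2)**2 + 4992 = (1/6)**2 + 4992 = 1/36 + 4992 = 179713/36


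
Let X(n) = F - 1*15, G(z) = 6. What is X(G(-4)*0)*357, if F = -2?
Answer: -6069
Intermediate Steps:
X(n) = -17 (X(n) = -2 - 1*15 = -2 - 15 = -17)
X(G(-4)*0)*357 = -17*357 = -6069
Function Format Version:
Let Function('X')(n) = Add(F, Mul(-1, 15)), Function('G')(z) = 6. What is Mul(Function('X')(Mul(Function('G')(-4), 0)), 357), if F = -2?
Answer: -6069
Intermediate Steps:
Function('X')(n) = -17 (Function('X')(n) = Add(-2, Mul(-1, 15)) = Add(-2, -15) = -17)
Mul(Function('X')(Mul(Function('G')(-4), 0)), 357) = Mul(-17, 357) = -6069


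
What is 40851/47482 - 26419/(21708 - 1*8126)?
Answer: -174897169/161225131 ≈ -1.0848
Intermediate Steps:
40851/47482 - 26419/(21708 - 1*8126) = 40851*(1/47482) - 26419/(21708 - 8126) = 40851/47482 - 26419/13582 = -174897169/161225131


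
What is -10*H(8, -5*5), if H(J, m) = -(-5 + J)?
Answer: 30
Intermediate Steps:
H(J, m) = 5 - J
-10*H(8, -5*5) = -10*(5 - 1*8) = -10*(5 - 8) = -10*(-3) = 30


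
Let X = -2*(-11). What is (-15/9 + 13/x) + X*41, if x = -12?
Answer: 3597/4 ≈ 899.25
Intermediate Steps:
X = 22
(-15/9 + 13/x) + X*41 = (-15/9 + 13/(-12)) + 22*41 = (-15*⅑ + 13*(-1/12)) + 902 = (-5/3 - 13/12) + 902 = -11/4 + 902 = 3597/4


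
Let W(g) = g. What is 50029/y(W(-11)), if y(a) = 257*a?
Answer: -50029/2827 ≈ -17.697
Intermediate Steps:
50029/y(W(-11)) = 50029/((257*(-11))) = 50029/(-2827) = 50029*(-1/2827) = -50029/2827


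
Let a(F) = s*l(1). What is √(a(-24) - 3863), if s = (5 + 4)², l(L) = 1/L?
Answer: I*√3782 ≈ 61.498*I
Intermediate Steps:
s = 81 (s = 9² = 81)
a(F) = 81 (a(F) = 81/1 = 81*1 = 81)
√(a(-24) - 3863) = √(81 - 3863) = √(-3782) = I*√3782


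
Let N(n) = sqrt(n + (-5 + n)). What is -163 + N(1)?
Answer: -163 + I*sqrt(3) ≈ -163.0 + 1.732*I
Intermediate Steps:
N(n) = sqrt(-5 + 2*n)
-163 + N(1) = -163 + sqrt(-5 + 2*1) = -163 + sqrt(-5 + 2) = -163 + sqrt(-3) = -163 + I*sqrt(3)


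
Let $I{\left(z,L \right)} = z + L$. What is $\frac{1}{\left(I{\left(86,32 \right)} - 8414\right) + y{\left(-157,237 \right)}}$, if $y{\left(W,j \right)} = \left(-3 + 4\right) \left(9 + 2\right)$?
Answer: $- \frac{1}{8285} \approx -0.0001207$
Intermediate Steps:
$I{\left(z,L \right)} = L + z$
$y{\left(W,j \right)} = 11$ ($y{\left(W,j \right)} = 1 \cdot 11 = 11$)
$\frac{1}{\left(I{\left(86,32 \right)} - 8414\right) + y{\left(-157,237 \right)}} = \frac{1}{\left(\left(32 + 86\right) - 8414\right) + 11} = \frac{1}{\left(118 - 8414\right) + 11} = \frac{1}{-8296 + 11} = \frac{1}{-8285} = - \frac{1}{8285}$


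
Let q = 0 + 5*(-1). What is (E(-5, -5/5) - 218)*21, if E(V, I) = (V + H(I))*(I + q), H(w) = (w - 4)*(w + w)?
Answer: -5208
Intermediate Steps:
H(w) = 2*w*(-4 + w) (H(w) = (-4 + w)*(2*w) = 2*w*(-4 + w))
q = -5 (q = 0 - 5 = -5)
E(V, I) = (-5 + I)*(V + 2*I*(-4 + I)) (E(V, I) = (V + 2*I*(-4 + I))*(I - 5) = (V + 2*I*(-4 + I))*(-5 + I) = (-5 + I)*(V + 2*I*(-4 + I)))
(E(-5, -5/5) - 218)*21 = ((-18*1**2 - 5*(-5) + 2*(-5/5)**3 + 40*(-5/5) - 5/5*(-5)) - 218)*21 = ((-18*(-5*1/5)**2 + 25 + 2*(-5*1/5)**3 + 40*(-5*1/5) - 5*1/5*(-5)) - 218)*21 = ((-18*(-1)**2 + 25 + 2*(-1)**3 + 40*(-1) - 1*(-5)) - 218)*21 = ((-18*1 + 25 + 2*(-1) - 40 + 5) - 218)*21 = ((-18 + 25 - 2 - 40 + 5) - 218)*21 = (-30 - 218)*21 = -248*21 = -5208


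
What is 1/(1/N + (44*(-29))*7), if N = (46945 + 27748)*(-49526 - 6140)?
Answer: -4157860538/37138010325417 ≈ -0.00011196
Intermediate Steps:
N = -4157860538 (N = 74693*(-55666) = -4157860538)
1/(1/N + (44*(-29))*7) = 1/(1/(-4157860538) + (44*(-29))*7) = 1/(-1/4157860538 - 1276*7) = 1/(-1/4157860538 - 8932) = 1/(-37138010325417/4157860538) = -4157860538/37138010325417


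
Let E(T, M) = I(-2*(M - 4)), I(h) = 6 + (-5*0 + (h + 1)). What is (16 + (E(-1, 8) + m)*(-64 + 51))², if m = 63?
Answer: 624100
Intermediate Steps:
I(h) = 7 + h (I(h) = 6 + (0 + (1 + h)) = 6 + (1 + h) = 7 + h)
E(T, M) = 15 - 2*M (E(T, M) = 7 - 2*(M - 4) = 7 - 2*(-4 + M) = 7 + (8 - 2*M) = 15 - 2*M)
(16 + (E(-1, 8) + m)*(-64 + 51))² = (16 + ((15 - 2*8) + 63)*(-64 + 51))² = (16 + ((15 - 16) + 63)*(-13))² = (16 + (-1 + 63)*(-13))² = (16 + 62*(-13))² = (16 - 806)² = (-790)² = 624100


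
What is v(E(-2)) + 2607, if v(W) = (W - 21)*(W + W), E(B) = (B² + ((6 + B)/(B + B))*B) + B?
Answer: 2471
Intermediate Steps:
E(B) = 3 + B² + 3*B/2 (E(B) = (B² + ((6 + B)/((2*B)))*B) + B = (B² + ((6 + B)*(1/(2*B)))*B) + B = (B² + ((6 + B)/(2*B))*B) + B = (B² + (3 + B/2)) + B = (3 + B² + B/2) + B = 3 + B² + 3*B/2)
v(W) = 2*W*(-21 + W) (v(W) = (-21 + W)*(2*W) = 2*W*(-21 + W))
v(E(-2)) + 2607 = 2*(3 + (-2)² + (3/2)*(-2))*(-21 + (3 + (-2)² + (3/2)*(-2))) + 2607 = 2*(3 + 4 - 3)*(-21 + (3 + 4 - 3)) + 2607 = 2*4*(-21 + 4) + 2607 = 2*4*(-17) + 2607 = -136 + 2607 = 2471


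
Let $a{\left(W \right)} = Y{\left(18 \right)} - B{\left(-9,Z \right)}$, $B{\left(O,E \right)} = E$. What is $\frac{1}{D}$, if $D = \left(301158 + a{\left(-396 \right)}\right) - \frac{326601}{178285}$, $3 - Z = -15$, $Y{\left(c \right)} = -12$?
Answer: $\frac{178285}{53686278879} \approx 3.3209 \cdot 10^{-6}$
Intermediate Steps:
$Z = 18$ ($Z = 3 - -15 = 3 + 15 = 18$)
$a{\left(W \right)} = -30$ ($a{\left(W \right)} = -12 - 18 = -30$)
$D = \frac{53686278879}{178285}$ ($D = \left(301158 - 30\right) - \frac{326601}{178285} = 301128 - \frac{326601}{178285} = \frac{53686278879}{178285} \approx 3.0113 \cdot 10^{5}$)
$\frac{1}{D} = \frac{1}{\frac{53686278879}{178285}} = \frac{178285}{53686278879}$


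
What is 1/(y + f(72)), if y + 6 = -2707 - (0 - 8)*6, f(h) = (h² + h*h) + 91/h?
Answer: 72/554707 ≈ 0.00012980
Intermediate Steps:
f(h) = 2*h² + 91/h (f(h) = (h² + h²) + 91/h = 2*h² + 91/h)
y = -2665 (y = -6 + (-2707 - (0 - 8)*6) = -6 + (-2707 - (-8)*6) = -6 + (-2707 - 1*(-48)) = -6 + (-2707 + 48) = -6 - 2659 = -2665)
1/(y + f(72)) = 1/(-2665 + (91 + 2*72³)/72) = 1/(-2665 + (91 + 2*373248)/72) = 1/(-2665 + (91 + 746496)/72) = 1/(-2665 + (1/72)*746587) = 1/(-2665 + 746587/72) = 1/(554707/72) = 72/554707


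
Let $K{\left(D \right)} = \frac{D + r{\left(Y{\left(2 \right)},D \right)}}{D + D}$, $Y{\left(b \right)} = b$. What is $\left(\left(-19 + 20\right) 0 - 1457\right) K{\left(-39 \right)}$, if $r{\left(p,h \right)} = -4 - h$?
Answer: $- \frac{2914}{39} \approx -74.718$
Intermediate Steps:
$K{\left(D \right)} = - \frac{2}{D}$ ($K{\left(D \right)} = \frac{D - \left(4 + D\right)}{D + D} = - \frac{4}{2 D} = - 4 \frac{1}{2 D} = - \frac{2}{D}$)
$\left(\left(-19 + 20\right) 0 - 1457\right) K{\left(-39 \right)} = \left(\left(-19 + 20\right) 0 - 1457\right) \left(- \frac{2}{-39}\right) = \left(1 \cdot 0 - 1457\right) \left(\left(-2\right) \left(- \frac{1}{39}\right)\right) = \left(0 - 1457\right) \frac{2}{39} = \left(-1457\right) \frac{2}{39} = - \frac{2914}{39}$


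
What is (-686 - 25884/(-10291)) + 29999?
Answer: 301685967/10291 ≈ 29316.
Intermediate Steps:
(-686 - 25884/(-10291)) + 29999 = (-686 - 25884*(-1/10291)) + 29999 = (-686 + 25884/10291) + 29999 = -7033742/10291 + 29999 = 301685967/10291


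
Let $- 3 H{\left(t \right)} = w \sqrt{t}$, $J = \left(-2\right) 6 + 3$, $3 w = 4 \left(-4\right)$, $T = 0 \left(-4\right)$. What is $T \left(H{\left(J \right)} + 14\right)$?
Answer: $0$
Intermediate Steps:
$T = 0$
$w = - \frac{16}{3}$ ($w = \frac{4 \left(-4\right)}{3} = \frac{1}{3} \left(-16\right) = - \frac{16}{3} \approx -5.3333$)
$J = -9$ ($J = -12 + 3 = -9$)
$H{\left(t \right)} = \frac{16 \sqrt{t}}{9}$ ($H{\left(t \right)} = - \frac{\left(- \frac{16}{3}\right) \sqrt{t}}{3} = \frac{16 \sqrt{t}}{9}$)
$T \left(H{\left(J \right)} + 14\right) = 0 \left(\frac{16 \sqrt{-9}}{9} + 14\right) = 0 \left(\frac{16 \cdot 3 i}{9} + 14\right) = 0 \left(\frac{16 i}{3} + 14\right) = 0 \left(14 + \frac{16 i}{3}\right) = 0$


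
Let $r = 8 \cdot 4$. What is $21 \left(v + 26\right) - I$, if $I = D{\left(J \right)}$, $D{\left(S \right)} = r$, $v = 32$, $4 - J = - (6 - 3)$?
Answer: $1186$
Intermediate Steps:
$J = 7$ ($J = 4 - - (6 - 3) = 4 - \left(-1\right) 3 = 4 - -3 = 4 + 3 = 7$)
$r = 32$
$D{\left(S \right)} = 32$
$I = 32$
$21 \left(v + 26\right) - I = 21 \left(32 + 26\right) - 32 = 21 \cdot 58 - 32 = 1218 - 32 = 1186$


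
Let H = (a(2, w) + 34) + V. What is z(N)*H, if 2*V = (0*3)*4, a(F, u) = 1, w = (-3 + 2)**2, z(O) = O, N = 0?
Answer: 0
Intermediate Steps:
w = 1 (w = (-1)**2 = 1)
V = 0 (V = ((0*3)*4)/2 = (0*4)/2 = (1/2)*0 = 0)
H = 35 (H = (1 + 34) + 0 = 35 + 0 = 35)
z(N)*H = 0*35 = 0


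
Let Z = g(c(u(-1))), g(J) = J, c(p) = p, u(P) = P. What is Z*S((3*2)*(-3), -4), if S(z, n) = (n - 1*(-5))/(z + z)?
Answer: 1/36 ≈ 0.027778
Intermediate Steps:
S(z, n) = (5 + n)/(2*z) (S(z, n) = (n + 5)/((2*z)) = (5 + n)*(1/(2*z)) = (5 + n)/(2*z))
Z = -1
Z*S((3*2)*(-3), -4) = -(5 - 4)/(2*((3*2)*(-3))) = -1/(2*(6*(-3))) = -1/(2*(-18)) = -(-1)/(2*18) = -1*(-1/36) = 1/36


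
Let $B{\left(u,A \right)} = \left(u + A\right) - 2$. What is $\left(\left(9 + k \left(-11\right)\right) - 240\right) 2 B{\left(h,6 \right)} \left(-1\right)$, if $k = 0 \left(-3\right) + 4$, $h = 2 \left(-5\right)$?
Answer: $-3300$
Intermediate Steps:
$h = -10$
$B{\left(u,A \right)} = -2 + A + u$ ($B{\left(u,A \right)} = \left(A + u\right) - 2 = -2 + A + u$)
$k = 4$ ($k = 0 + 4 = 4$)
$\left(\left(9 + k \left(-11\right)\right) - 240\right) 2 B{\left(h,6 \right)} \left(-1\right) = \left(\left(9 + 4 \left(-11\right)\right) - 240\right) 2 \left(-2 + 6 - 10\right) \left(-1\right) = \left(\left(9 - 44\right) - 240\right) 2 \left(-6\right) \left(-1\right) = \left(-35 - 240\right) \left(\left(-12\right) \left(-1\right)\right) = \left(-275\right) 12 = -3300$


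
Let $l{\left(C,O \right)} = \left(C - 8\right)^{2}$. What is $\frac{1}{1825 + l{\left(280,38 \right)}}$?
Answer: $\frac{1}{75809} \approx 1.3191 \cdot 10^{-5}$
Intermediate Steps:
$l{\left(C,O \right)} = \left(-8 + C\right)^{2}$
$\frac{1}{1825 + l{\left(280,38 \right)}} = \frac{1}{1825 + \left(-8 + 280\right)^{2}} = \frac{1}{1825 + 272^{2}} = \frac{1}{1825 + 73984} = \frac{1}{75809}$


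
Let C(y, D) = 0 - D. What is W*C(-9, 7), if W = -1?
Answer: 7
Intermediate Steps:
C(y, D) = -D
W*C(-9, 7) = -(-1)*7 = -1*(-7) = 7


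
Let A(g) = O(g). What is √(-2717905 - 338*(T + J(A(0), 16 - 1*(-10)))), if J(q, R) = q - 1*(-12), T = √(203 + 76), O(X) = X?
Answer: √(-2721961 - 1014*√31) ≈ 1651.5*I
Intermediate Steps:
T = 3*√31 (T = √279 = 3*√31 ≈ 16.703)
A(g) = g
J(q, R) = 12 + q (J(q, R) = q + 12 = 12 + q)
√(-2717905 - 338*(T + J(A(0), 16 - 1*(-10)))) = √(-2717905 - 338*(3*√31 + (12 + 0))) = √(-2717905 - 338*(3*√31 + 12)) = √(-2717905 - 338*(12 + 3*√31)) = √(-2717905 + (-4056 - 1014*√31)) = √(-2721961 - 1014*√31)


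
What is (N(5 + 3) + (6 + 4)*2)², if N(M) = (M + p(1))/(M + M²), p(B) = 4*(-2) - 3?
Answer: 229441/576 ≈ 398.33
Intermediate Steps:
p(B) = -11 (p(B) = -8 - 3 = -11)
N(M) = (-11 + M)/(M + M²) (N(M) = (M - 11)/(M + M²) = (-11 + M)/(M + M²))
(N(5 + 3) + (6 + 4)*2)² = ((-11 + (5 + 3))/((5 + 3)*(1 + (5 + 3))) + (6 + 4)*2)² = ((-11 + 8)/(8*(1 + 8)) + 10*2)² = ((⅛)*(-3)/9 + 20)² = ((⅛)*(⅑)*(-3) + 20)² = (-1/24 + 20)² = (479/24)² = 229441/576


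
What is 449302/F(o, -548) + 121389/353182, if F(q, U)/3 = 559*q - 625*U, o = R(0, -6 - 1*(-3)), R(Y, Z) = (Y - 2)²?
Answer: 10150959067/13045130352 ≈ 0.77814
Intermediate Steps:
R(Y, Z) = (-2 + Y)²
o = 4 (o = (-2 + 0)² = (-2)² = 4)
F(q, U) = -1875*U + 1677*q (F(q, U) = 3*(559*q - 625*U) = 3*(-625*U + 559*q) = -1875*U + 1677*q)
449302/F(o, -548) + 121389/353182 = 449302/(-1875*(-548) + 1677*4) + 121389/353182 = 449302/(1027500 + 6708) + 121389*(1/353182) = 449302/1034208 + 121389/353182 = 449302*(1/1034208) + 121389/353182 = 32093/73872 + 121389/353182 = 10150959067/13045130352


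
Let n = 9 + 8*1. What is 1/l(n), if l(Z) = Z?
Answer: 1/17 ≈ 0.058824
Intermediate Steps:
n = 17 (n = 9 + 8 = 17)
1/l(n) = 1/17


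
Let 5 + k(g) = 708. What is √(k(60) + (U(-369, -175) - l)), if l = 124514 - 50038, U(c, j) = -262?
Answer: I*√74035 ≈ 272.09*I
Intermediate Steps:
k(g) = 703 (k(g) = -5 + 708 = 703)
l = 74476
√(k(60) + (U(-369, -175) - l)) = √(703 + (-262 - 1*74476)) = √(703 + (-262 - 74476)) = √(703 - 74738) = √(-74035) = I*√74035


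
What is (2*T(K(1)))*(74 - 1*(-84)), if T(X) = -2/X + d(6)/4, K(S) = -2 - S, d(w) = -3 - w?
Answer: -1501/3 ≈ -500.33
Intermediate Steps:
T(X) = -9/4 - 2/X (T(X) = -2/X + (-3 - 1*6)/4 = -2/X + (-3 - 6)*(¼) = -2/X - 9*¼ = -2/X - 9/4 = -9/4 - 2/X)
(2*T(K(1)))*(74 - 1*(-84)) = (2*(-9/4 - 2/(-2 - 1*1)))*(74 - 1*(-84)) = (2*(-9/4 - 2/(-2 - 1)))*(74 + 84) = (2*(-9/4 - 2/(-3)))*158 = (2*(-9/4 - 2*(-⅓)))*158 = (2*(-9/4 + ⅔))*158 = (2*(-19/12))*158 = -19/6*158 = -1501/3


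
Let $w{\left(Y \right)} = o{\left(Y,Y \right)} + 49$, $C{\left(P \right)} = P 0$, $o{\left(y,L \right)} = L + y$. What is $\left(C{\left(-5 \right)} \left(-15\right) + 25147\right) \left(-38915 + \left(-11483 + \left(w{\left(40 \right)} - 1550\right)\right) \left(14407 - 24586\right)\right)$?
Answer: $3302075227447$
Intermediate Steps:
$C{\left(P \right)} = 0$
$w{\left(Y \right)} = 49 + 2 Y$ ($w{\left(Y \right)} = \left(Y + Y\right) + 49 = 2 Y + 49 = 49 + 2 Y$)
$\left(C{\left(-5 \right)} \left(-15\right) + 25147\right) \left(-38915 + \left(-11483 + \left(w{\left(40 \right)} - 1550\right)\right) \left(14407 - 24586\right)\right) = \left(0 \left(-15\right) + 25147\right) \left(-38915 + \left(-11483 + \left(\left(49 + 2 \cdot 40\right) - 1550\right)\right) \left(14407 - 24586\right)\right) = \left(0 + 25147\right) \left(-38915 + \left(-11483 + \left(\left(49 + 80\right) - 1550\right)\right) \left(-10179\right)\right) = 25147 \left(-38915 + \left(-11483 + \left(129 - 1550\right)\right) \left(-10179\right)\right) = 25147 \left(-38915 + \left(-11483 - 1421\right) \left(-10179\right)\right) = 25147 \left(-38915 - -131349816\right) = 25147 \left(-38915 + 131349816\right) = 25147 \cdot 131310901 = 3302075227447$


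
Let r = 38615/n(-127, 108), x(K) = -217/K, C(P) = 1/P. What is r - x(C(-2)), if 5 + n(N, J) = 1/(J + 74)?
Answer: -7422436/909 ≈ -8165.5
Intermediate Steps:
n(N, J) = -5 + 1/(74 + J) (n(N, J) = -5 + 1/(J + 74) = -5 + 1/(74 + J))
r = -7027930/909 (r = 38615/(((-369 - 5*108)/(74 + 108))) = 38615/(((-369 - 540)/182)) = 38615/(((1/182)*(-909))) = 38615/(-909/182) = 38615*(-182/909) = -7027930/909 ≈ -7731.5)
r - x(C(-2)) = -7027930/909 - (-217)/(1/(-2)) = -7027930/909 - (-217)/(-½) = -7027930/909 - (-217)*(-2) = -7027930/909 - 1*434 = -7027930/909 - 434 = -7422436/909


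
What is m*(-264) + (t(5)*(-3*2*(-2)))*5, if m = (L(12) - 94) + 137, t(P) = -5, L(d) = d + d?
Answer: -17988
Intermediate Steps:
L(d) = 2*d
m = 67 (m = (2*12 - 94) + 137 = (24 - 94) + 137 = -70 + 137 = 67)
m*(-264) + (t(5)*(-3*2*(-2)))*5 = 67*(-264) - 5*(-3*2)*(-2)*5 = -17688 - (-30)*(-2)*5 = -17688 - 5*12*5 = -17688 - 60*5 = -17688 - 300 = -17988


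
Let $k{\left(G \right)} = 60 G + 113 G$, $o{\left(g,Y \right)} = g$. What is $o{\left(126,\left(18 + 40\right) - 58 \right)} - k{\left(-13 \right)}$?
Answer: $2375$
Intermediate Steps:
$k{\left(G \right)} = 173 G$
$o{\left(126,\left(18 + 40\right) - 58 \right)} - k{\left(-13 \right)} = 126 - 173 \left(-13\right) = 126 - -2249 = 126 + 2249 = 2375$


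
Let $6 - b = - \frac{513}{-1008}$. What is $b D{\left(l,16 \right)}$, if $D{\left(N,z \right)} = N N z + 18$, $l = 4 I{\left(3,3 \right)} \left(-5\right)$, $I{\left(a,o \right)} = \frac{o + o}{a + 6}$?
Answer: $\frac{2640605}{168} \approx 15718.0$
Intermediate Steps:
$I{\left(a,o \right)} = \frac{2 o}{6 + a}$
$l = - \frac{40}{3}$ ($l = 4 \cdot 2 \cdot 3 \frac{1}{6 + 3} \left(-5\right) = 4 \cdot 2 \cdot 3 \cdot \frac{1}{9} \left(-5\right) = 4 \cdot \frac{2}{3} \left(-5\right) = \frac{8}{3} \left(-5\right) = - \frac{40}{3} \approx -13.333$)
$D{\left(N,z \right)} = 18 + z N^{2}$ ($D{\left(N,z \right)} = N^{2} z + 18 = z N^{2} + 18 = 18 + z N^{2}$)
$b = \frac{615}{112}$ ($b = 6 - - \frac{513}{-1008} = 6 - \left(-513\right) \left(- \frac{1}{1008}\right) = 6 - \frac{57}{112} = \frac{615}{112} \approx 5.4911$)
$b D{\left(l,16 \right)} = \frac{615 \left(18 + 16 \left(- \frac{40}{3}\right)^{2}\right)}{112} = \frac{615 \left(18 + 16 \cdot \frac{1600}{9}\right)}{112} = \frac{615 \left(18 + \frac{25600}{9}\right)}{112} = \frac{615}{112} \cdot \frac{25762}{9} = \frac{2640605}{168}$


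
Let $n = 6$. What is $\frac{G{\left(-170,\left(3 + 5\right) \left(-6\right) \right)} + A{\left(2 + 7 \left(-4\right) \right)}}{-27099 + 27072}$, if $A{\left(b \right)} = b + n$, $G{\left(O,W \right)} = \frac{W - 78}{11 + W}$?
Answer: $\frac{614}{999} \approx 0.61461$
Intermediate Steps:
$G{\left(O,W \right)} = \frac{-78 + W}{11 + W}$
$A{\left(b \right)} = 6 + b$ ($A{\left(b \right)} = b + 6 = 6 + b$)
$\frac{G{\left(-170,\left(3 + 5\right) \left(-6\right) \right)} + A{\left(2 + 7 \left(-4\right) \right)}}{-27099 + 27072} = \frac{\frac{-78 + \left(3 + 5\right) \left(-6\right)}{11 + \left(3 + 5\right) \left(-6\right)} + \left(6 + \left(2 + 7 \left(-4\right)\right)\right)}{-27099 + 27072} = \frac{\frac{-78 + 8 \left(-6\right)}{11 + 8 \left(-6\right)} + \left(6 + \left(2 - 28\right)\right)}{-27} = \left(\frac{-78 - 48}{11 - 48} + \left(6 - 26\right)\right) \left(- \frac{1}{27}\right) = \left(\frac{1}{-37} \left(-126\right) - 20\right) \left(- \frac{1}{27}\right) = \left(\left(- \frac{1}{37}\right) \left(-126\right) - 20\right) \left(- \frac{1}{27}\right) = \left(\frac{126}{37} - 20\right) \left(- \frac{1}{27}\right) = \left(- \frac{614}{37}\right) \left(- \frac{1}{27}\right) = \frac{614}{999}$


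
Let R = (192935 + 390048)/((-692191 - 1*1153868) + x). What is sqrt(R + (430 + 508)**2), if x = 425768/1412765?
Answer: 3*sqrt(664957483164389708122620889039)/2608047117367 ≈ 938.00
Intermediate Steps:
x = 425768/1412765 (x = 425768*(1/1412765) = 425768/1412765 ≈ 0.30137)
R = -823617977995/2608047117367 (R = (192935 + 390048)/((-692191 - 1*1153868) + 425768/1412765) = 582983/((-692191 - 1153868) + 425768/1412765) = 582983/(-1846059 + 425768/1412765) = 582983/(-2608047117367/1412765) = 582983*(-1412765/2608047117367) = -823617977995/2608047117367 ≈ -0.31580)
sqrt(R + (430 + 508)**2) = sqrt(-823617977995/2608047117367 + (430 + 508)**2) = sqrt(-823617977995/2608047117367 + 938**2) = sqrt(-823617977995/2608047117367 + 879844) = sqrt(2294673784314672753/2608047117367) = 3*sqrt(664957483164389708122620889039)/2608047117367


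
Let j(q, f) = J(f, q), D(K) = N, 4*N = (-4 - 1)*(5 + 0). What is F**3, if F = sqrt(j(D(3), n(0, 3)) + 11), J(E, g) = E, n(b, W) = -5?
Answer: 6*sqrt(6) ≈ 14.697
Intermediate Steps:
N = -25/4 (N = ((-4 - 1)*(5 + 0))/4 = (-5*5)/4 = (1/4)*(-25) = -25/4 ≈ -6.2500)
D(K) = -25/4
j(q, f) = f
F = sqrt(6) (F = sqrt(-5 + 11) = sqrt(6) ≈ 2.4495)
F**3 = (sqrt(6))**3 = 6*sqrt(6)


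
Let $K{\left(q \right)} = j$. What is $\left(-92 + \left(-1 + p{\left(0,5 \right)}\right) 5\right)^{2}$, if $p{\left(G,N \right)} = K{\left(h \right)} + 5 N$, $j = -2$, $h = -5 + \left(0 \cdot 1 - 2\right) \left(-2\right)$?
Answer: $324$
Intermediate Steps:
$h = -1$ ($h = -5 + \left(0 - 2\right) \left(-2\right) = -5 - -4 = -5 + 4 = -1$)
$K{\left(q \right)} = -2$
$p{\left(G,N \right)} = -2 + 5 N$
$\left(-92 + \left(-1 + p{\left(0,5 \right)}\right) 5\right)^{2} = \left(-92 + \left(-1 + \left(-2 + 5 \cdot 5\right)\right) 5\right)^{2} = \left(-92 + \left(-1 + \left(-2 + 25\right)\right) 5\right)^{2} = \left(-92 + \left(-1 + 23\right) 5\right)^{2} = \left(-92 + 22 \cdot 5\right)^{2} = \left(-92 + 110\right)^{2} = 18^{2} = 324$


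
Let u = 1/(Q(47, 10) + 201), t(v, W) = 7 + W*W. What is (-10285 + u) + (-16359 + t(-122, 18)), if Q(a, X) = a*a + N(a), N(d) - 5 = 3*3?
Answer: -63782711/2424 ≈ -26313.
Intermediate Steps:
N(d) = 14 (N(d) = 5 + 3*3 = 5 + 9 = 14)
t(v, W) = 7 + W**2
Q(a, X) = 14 + a**2 (Q(a, X) = a*a + 14 = a**2 + 14 = 14 + a**2)
u = 1/2424 (u = 1/((14 + 47**2) + 201) = 1/((14 + 2209) + 201) = 1/(2223 + 201) = 1/2424 ≈ 0.00041254)
(-10285 + u) + (-16359 + t(-122, 18)) = (-10285 + 1/2424) + (-16359 + (7 + 18**2)) = -24930839/2424 + (-16359 + (7 + 324)) = -24930839/2424 + (-16359 + 331) = -24930839/2424 - 16028 = -63782711/2424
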